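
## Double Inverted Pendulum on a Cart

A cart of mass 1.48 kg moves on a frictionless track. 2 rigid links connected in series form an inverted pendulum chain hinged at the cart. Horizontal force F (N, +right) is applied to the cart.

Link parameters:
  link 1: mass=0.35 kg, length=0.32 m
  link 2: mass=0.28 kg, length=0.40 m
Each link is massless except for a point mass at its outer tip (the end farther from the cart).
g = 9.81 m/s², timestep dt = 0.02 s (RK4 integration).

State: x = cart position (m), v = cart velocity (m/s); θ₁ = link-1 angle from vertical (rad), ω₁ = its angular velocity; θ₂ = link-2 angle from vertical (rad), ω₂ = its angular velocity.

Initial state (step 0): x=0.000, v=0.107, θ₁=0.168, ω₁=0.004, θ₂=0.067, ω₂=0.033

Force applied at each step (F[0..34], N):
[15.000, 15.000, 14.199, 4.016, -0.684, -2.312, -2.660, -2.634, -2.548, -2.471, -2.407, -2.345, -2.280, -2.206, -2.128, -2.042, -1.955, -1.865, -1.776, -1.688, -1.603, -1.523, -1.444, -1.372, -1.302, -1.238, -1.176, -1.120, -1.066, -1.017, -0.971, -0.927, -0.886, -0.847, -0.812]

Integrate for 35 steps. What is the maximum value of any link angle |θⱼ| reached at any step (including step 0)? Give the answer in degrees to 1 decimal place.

Answer: 9.6°

Derivation:
apply F[0]=+15.000 → step 1: x=0.004, v=0.294, θ₁=0.164, ω₁=-0.416, θ₂=0.067, ω₂=-0.067
apply F[1]=+15.000 → step 2: x=0.012, v=0.482, θ₁=0.151, ω₁=-0.849, θ₂=0.064, ω₂=-0.158
apply F[2]=+14.199 → step 3: x=0.023, v=0.661, θ₁=0.130, ω₁=-1.275, θ₂=0.060, ω₂=-0.233
apply F[3]=+4.016 → step 4: x=0.037, v=0.706, θ₁=0.104, ω₁=-1.315, θ₂=0.055, ω₂=-0.283
apply F[4]=-0.684 → step 5: x=0.051, v=0.690, θ₁=0.079, ω₁=-1.190, θ₂=0.049, ω₂=-0.315
apply F[5]=-2.312 → step 6: x=0.064, v=0.653, θ₁=0.057, ω₁=-1.024, θ₂=0.043, ω₂=-0.334
apply F[6]=-2.660 → step 7: x=0.077, v=0.613, θ₁=0.038, ω₁=-0.867, θ₂=0.036, ω₂=-0.340
apply F[7]=-2.634 → step 8: x=0.089, v=0.575, θ₁=0.022, ω₁=-0.731, θ₂=0.029, ω₂=-0.338
apply F[8]=-2.548 → step 9: x=0.100, v=0.540, θ₁=0.009, ω₁=-0.615, θ₂=0.023, ω₂=-0.329
apply F[9]=-2.471 → step 10: x=0.110, v=0.506, θ₁=-0.002, ω₁=-0.516, θ₂=0.016, ω₂=-0.315
apply F[10]=-2.407 → step 11: x=0.120, v=0.474, θ₁=-0.012, ω₁=-0.431, θ₂=0.010, ω₂=-0.297
apply F[11]=-2.345 → step 12: x=0.129, v=0.444, θ₁=-0.020, ω₁=-0.357, θ₂=0.004, ω₂=-0.277
apply F[12]=-2.280 → step 13: x=0.138, v=0.415, θ₁=-0.026, ω₁=-0.292, θ₂=-0.001, ω₂=-0.256
apply F[13]=-2.206 → step 14: x=0.146, v=0.387, θ₁=-0.031, ω₁=-0.237, θ₂=-0.006, ω₂=-0.233
apply F[14]=-2.128 → step 15: x=0.153, v=0.361, θ₁=-0.036, ω₁=-0.189, θ₂=-0.010, ω₂=-0.211
apply F[15]=-2.042 → step 16: x=0.160, v=0.337, θ₁=-0.039, ω₁=-0.148, θ₂=-0.014, ω₂=-0.189
apply F[16]=-1.955 → step 17: x=0.167, v=0.314, θ₁=-0.042, ω₁=-0.113, θ₂=-0.018, ω₂=-0.167
apply F[17]=-1.865 → step 18: x=0.173, v=0.292, θ₁=-0.044, ω₁=-0.083, θ₂=-0.021, ω₂=-0.147
apply F[18]=-1.776 → step 19: x=0.179, v=0.272, θ₁=-0.045, ω₁=-0.057, θ₂=-0.024, ω₂=-0.128
apply F[19]=-1.688 → step 20: x=0.184, v=0.253, θ₁=-0.046, ω₁=-0.036, θ₂=-0.026, ω₂=-0.110
apply F[20]=-1.603 → step 21: x=0.189, v=0.235, θ₁=-0.046, ω₁=-0.018, θ₂=-0.028, ω₂=-0.093
apply F[21]=-1.523 → step 22: x=0.193, v=0.219, θ₁=-0.047, ω₁=-0.003, θ₂=-0.030, ω₂=-0.077
apply F[22]=-1.444 → step 23: x=0.198, v=0.203, θ₁=-0.047, ω₁=0.009, θ₂=-0.031, ω₂=-0.063
apply F[23]=-1.372 → step 24: x=0.201, v=0.188, θ₁=-0.046, ω₁=0.019, θ₂=-0.033, ω₂=-0.050
apply F[24]=-1.302 → step 25: x=0.205, v=0.175, θ₁=-0.046, ω₁=0.028, θ₂=-0.033, ω₂=-0.039
apply F[25]=-1.238 → step 26: x=0.208, v=0.162, θ₁=-0.045, ω₁=0.034, θ₂=-0.034, ω₂=-0.028
apply F[26]=-1.176 → step 27: x=0.212, v=0.150, θ₁=-0.045, ω₁=0.039, θ₂=-0.035, ω₂=-0.019
apply F[27]=-1.120 → step 28: x=0.214, v=0.138, θ₁=-0.044, ω₁=0.043, θ₂=-0.035, ω₂=-0.011
apply F[28]=-1.066 → step 29: x=0.217, v=0.127, θ₁=-0.043, ω₁=0.046, θ₂=-0.035, ω₂=-0.003
apply F[29]=-1.017 → step 30: x=0.220, v=0.117, θ₁=-0.042, ω₁=0.049, θ₂=-0.035, ω₂=0.003
apply F[30]=-0.971 → step 31: x=0.222, v=0.107, θ₁=-0.041, ω₁=0.050, θ₂=-0.035, ω₂=0.009
apply F[31]=-0.927 → step 32: x=0.224, v=0.098, θ₁=-0.040, ω₁=0.051, θ₂=-0.035, ω₂=0.014
apply F[32]=-0.886 → step 33: x=0.226, v=0.090, θ₁=-0.039, ω₁=0.052, θ₂=-0.034, ω₂=0.018
apply F[33]=-0.847 → step 34: x=0.227, v=0.081, θ₁=-0.038, ω₁=0.052, θ₂=-0.034, ω₂=0.022
apply F[34]=-0.812 → step 35: x=0.229, v=0.074, θ₁=-0.037, ω₁=0.052, θ₂=-0.034, ω₂=0.025
Max |angle| over trajectory = 0.168 rad = 9.6°.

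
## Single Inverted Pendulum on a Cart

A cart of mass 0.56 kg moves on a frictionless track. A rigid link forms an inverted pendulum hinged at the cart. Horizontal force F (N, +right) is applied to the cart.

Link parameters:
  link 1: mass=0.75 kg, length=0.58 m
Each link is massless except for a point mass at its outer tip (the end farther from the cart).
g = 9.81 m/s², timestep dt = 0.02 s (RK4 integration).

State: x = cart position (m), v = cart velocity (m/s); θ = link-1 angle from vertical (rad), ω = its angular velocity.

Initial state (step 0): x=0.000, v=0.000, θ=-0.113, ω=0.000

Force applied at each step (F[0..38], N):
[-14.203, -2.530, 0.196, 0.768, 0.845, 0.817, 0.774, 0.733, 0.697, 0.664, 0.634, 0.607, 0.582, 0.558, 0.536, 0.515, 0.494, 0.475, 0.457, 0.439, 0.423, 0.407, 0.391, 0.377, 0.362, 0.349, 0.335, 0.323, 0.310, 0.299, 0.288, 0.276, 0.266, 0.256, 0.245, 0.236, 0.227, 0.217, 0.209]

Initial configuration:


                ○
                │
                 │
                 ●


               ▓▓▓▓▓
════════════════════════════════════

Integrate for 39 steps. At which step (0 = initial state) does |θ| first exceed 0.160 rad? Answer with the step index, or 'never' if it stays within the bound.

apply F[0]=-14.203 → step 1: x=-0.005, v=-0.471, θ=-0.105, ω=0.770
apply F[1]=-2.530 → step 2: x=-0.015, v=-0.536, θ=-0.089, ω=0.849
apply F[2]=+0.196 → step 3: x=-0.025, v=-0.509, θ=-0.073, ω=0.775
apply F[3]=+0.768 → step 4: x=-0.035, v=-0.465, θ=-0.058, ω=0.677
apply F[4]=+0.845 → step 5: x=-0.044, v=-0.422, θ=-0.046, ω=0.585
apply F[5]=+0.817 → step 6: x=-0.052, v=-0.383, θ=-0.035, ω=0.504
apply F[6]=+0.774 → step 7: x=-0.059, v=-0.347, θ=-0.026, ω=0.432
apply F[7]=+0.733 → step 8: x=-0.066, v=-0.315, θ=-0.018, ω=0.370
apply F[8]=+0.697 → step 9: x=-0.072, v=-0.287, θ=-0.011, ω=0.317
apply F[9]=+0.664 → step 10: x=-0.077, v=-0.261, θ=-0.005, ω=0.270
apply F[10]=+0.634 → step 11: x=-0.082, v=-0.238, θ=0.000, ω=0.229
apply F[11]=+0.607 → step 12: x=-0.087, v=-0.217, θ=0.004, ω=0.193
apply F[12]=+0.582 → step 13: x=-0.091, v=-0.198, θ=0.008, ω=0.162
apply F[13]=+0.558 → step 14: x=-0.095, v=-0.180, θ=0.011, ω=0.135
apply F[14]=+0.536 → step 15: x=-0.098, v=-0.164, θ=0.013, ω=0.112
apply F[15]=+0.515 → step 16: x=-0.101, v=-0.150, θ=0.015, ω=0.092
apply F[16]=+0.494 → step 17: x=-0.104, v=-0.136, θ=0.017, ω=0.074
apply F[17]=+0.475 → step 18: x=-0.107, v=-0.124, θ=0.018, ω=0.059
apply F[18]=+0.457 → step 19: x=-0.109, v=-0.113, θ=0.019, ω=0.045
apply F[19]=+0.439 → step 20: x=-0.111, v=-0.102, θ=0.020, ω=0.034
apply F[20]=+0.423 → step 21: x=-0.113, v=-0.092, θ=0.021, ω=0.024
apply F[21]=+0.407 → step 22: x=-0.115, v=-0.083, θ=0.021, ω=0.016
apply F[22]=+0.391 → step 23: x=-0.117, v=-0.075, θ=0.021, ω=0.009
apply F[23]=+0.377 → step 24: x=-0.118, v=-0.067, θ=0.021, ω=0.002
apply F[24]=+0.362 → step 25: x=-0.119, v=-0.060, θ=0.021, ω=-0.003
apply F[25]=+0.349 → step 26: x=-0.120, v=-0.053, θ=0.021, ω=-0.007
apply F[26]=+0.335 → step 27: x=-0.121, v=-0.047, θ=0.021, ω=-0.011
apply F[27]=+0.323 → step 28: x=-0.122, v=-0.041, θ=0.021, ω=-0.014
apply F[28]=+0.310 → step 29: x=-0.123, v=-0.035, θ=0.021, ω=-0.017
apply F[29]=+0.299 → step 30: x=-0.124, v=-0.030, θ=0.020, ω=-0.019
apply F[30]=+0.288 → step 31: x=-0.124, v=-0.025, θ=0.020, ω=-0.021
apply F[31]=+0.276 → step 32: x=-0.125, v=-0.020, θ=0.019, ω=-0.023
apply F[32]=+0.266 → step 33: x=-0.125, v=-0.016, θ=0.019, ω=-0.024
apply F[33]=+0.256 → step 34: x=-0.125, v=-0.011, θ=0.018, ω=-0.025
apply F[34]=+0.245 → step 35: x=-0.125, v=-0.007, θ=0.018, ω=-0.025
apply F[35]=+0.236 → step 36: x=-0.126, v=-0.004, θ=0.017, ω=-0.026
apply F[36]=+0.227 → step 37: x=-0.126, v=-0.000, θ=0.017, ω=-0.026
apply F[37]=+0.217 → step 38: x=-0.126, v=0.003, θ=0.016, ω=-0.026
apply F[38]=+0.209 → step 39: x=-0.125, v=0.007, θ=0.016, ω=-0.026
max |θ| = 0.113 ≤ 0.160 over all 40 states.

Answer: never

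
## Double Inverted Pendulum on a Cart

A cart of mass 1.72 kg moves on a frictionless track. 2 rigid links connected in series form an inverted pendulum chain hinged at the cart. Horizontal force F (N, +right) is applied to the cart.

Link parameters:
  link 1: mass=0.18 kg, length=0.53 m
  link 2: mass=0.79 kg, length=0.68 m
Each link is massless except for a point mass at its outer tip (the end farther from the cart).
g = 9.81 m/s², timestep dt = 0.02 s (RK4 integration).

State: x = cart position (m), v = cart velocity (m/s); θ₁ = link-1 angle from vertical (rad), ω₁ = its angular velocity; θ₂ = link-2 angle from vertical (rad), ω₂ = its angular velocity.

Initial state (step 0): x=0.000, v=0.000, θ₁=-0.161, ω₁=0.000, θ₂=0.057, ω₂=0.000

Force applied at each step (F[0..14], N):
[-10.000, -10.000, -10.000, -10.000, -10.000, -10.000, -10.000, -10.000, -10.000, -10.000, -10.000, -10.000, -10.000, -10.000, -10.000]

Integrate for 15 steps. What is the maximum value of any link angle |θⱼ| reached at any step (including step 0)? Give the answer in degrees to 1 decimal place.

Answer: 40.6°

Derivation:
apply F[0]=-10.000 → step 1: x=-0.001, v=-0.101, θ₁=-0.163, ω₁=-0.177, θ₂=0.060, ω₂=0.299
apply F[1]=-10.000 → step 2: x=-0.004, v=-0.201, θ₁=-0.168, ω₁=-0.359, θ₂=0.069, ω₂=0.603
apply F[2]=-10.000 → step 3: x=-0.009, v=-0.302, θ₁=-0.177, ω₁=-0.547, θ₂=0.084, ω₂=0.914
apply F[3]=-10.000 → step 4: x=-0.016, v=-0.403, θ₁=-0.190, ω₁=-0.739, θ₂=0.106, ω₂=1.232
apply F[4]=-10.000 → step 5: x=-0.025, v=-0.505, θ₁=-0.207, ω₁=-0.928, θ₂=0.133, ω₂=1.551
apply F[5]=-10.000 → step 6: x=-0.036, v=-0.608, θ₁=-0.227, ω₁=-1.101, θ₂=0.168, ω₂=1.864
apply F[6]=-10.000 → step 7: x=-0.050, v=-0.712, θ₁=-0.251, ω₁=-1.246, θ₂=0.208, ω₂=2.162
apply F[7]=-10.000 → step 8: x=-0.065, v=-0.818, θ₁=-0.277, ω₁=-1.354, θ₂=0.254, ω₂=2.440
apply F[8]=-10.000 → step 9: x=-0.082, v=-0.924, θ₁=-0.304, ω₁=-1.418, θ₂=0.305, ω₂=2.696
apply F[9]=-10.000 → step 10: x=-0.102, v=-1.032, θ₁=-0.333, ω₁=-1.436, θ₂=0.362, ω₂=2.933
apply F[10]=-10.000 → step 11: x=-0.124, v=-1.140, θ₁=-0.362, ω₁=-1.410, θ₂=0.423, ω₂=3.154
apply F[11]=-10.000 → step 12: x=-0.147, v=-1.249, θ₁=-0.389, ω₁=-1.341, θ₂=0.488, ω₂=3.366
apply F[12]=-10.000 → step 13: x=-0.173, v=-1.358, θ₁=-0.415, ω₁=-1.227, θ₂=0.557, ω₂=3.575
apply F[13]=-10.000 → step 14: x=-0.202, v=-1.467, θ₁=-0.438, ω₁=-1.067, θ₂=0.631, ω₂=3.786
apply F[14]=-10.000 → step 15: x=-0.232, v=-1.576, θ₁=-0.457, ω₁=-0.858, θ₂=0.709, ω₂=4.007
Max |angle| over trajectory = 0.709 rad = 40.6°.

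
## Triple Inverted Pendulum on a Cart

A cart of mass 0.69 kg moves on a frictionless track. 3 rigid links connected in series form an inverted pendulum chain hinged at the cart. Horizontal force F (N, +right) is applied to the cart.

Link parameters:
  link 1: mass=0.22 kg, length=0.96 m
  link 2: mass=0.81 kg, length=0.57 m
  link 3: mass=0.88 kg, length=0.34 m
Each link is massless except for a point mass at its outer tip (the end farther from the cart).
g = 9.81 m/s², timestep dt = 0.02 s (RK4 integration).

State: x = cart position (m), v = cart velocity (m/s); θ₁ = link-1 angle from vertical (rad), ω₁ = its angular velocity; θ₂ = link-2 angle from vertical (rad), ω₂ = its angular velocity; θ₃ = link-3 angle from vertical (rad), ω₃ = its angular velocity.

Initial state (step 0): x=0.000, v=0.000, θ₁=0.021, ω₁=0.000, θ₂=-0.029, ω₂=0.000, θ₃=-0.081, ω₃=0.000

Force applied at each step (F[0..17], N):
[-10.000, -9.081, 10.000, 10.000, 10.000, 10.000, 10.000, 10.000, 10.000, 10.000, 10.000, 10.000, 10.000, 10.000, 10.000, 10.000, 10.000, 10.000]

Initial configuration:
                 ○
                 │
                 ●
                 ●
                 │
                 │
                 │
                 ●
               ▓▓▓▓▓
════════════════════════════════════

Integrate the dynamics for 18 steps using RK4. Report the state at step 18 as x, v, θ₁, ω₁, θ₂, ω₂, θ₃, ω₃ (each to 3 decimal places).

apply F[0]=-10.000 → step 1: x=-0.003, v=-0.301, θ₁=0.025, ω₁=0.394, θ₂=-0.030, ω₂=-0.127, θ₃=-0.082, ω₃=-0.058
apply F[1]=-9.081 → step 2: x=-0.012, v=-0.579, θ₁=0.037, ω₁=0.776, θ₂=-0.034, ω₂=-0.275, θ₃=-0.083, ω₃=-0.112
apply F[2]=+10.000 → step 3: x=-0.021, v=-0.312, θ₁=0.051, ω₁=0.628, θ₂=-0.042, ω₂=-0.490, θ₃=-0.086, ω₃=-0.166
apply F[3]=+10.000 → step 4: x=-0.024, v=-0.051, θ₁=0.062, ω₁=0.520, θ₂=-0.054, ω₂=-0.768, θ₃=-0.090, ω₃=-0.211
apply F[4]=+10.000 → step 5: x=-0.023, v=0.206, θ₁=0.072, ω₁=0.447, θ₂=-0.073, ω₂=-1.106, θ₃=-0.094, ω₃=-0.242
apply F[5]=+10.000 → step 6: x=-0.016, v=0.462, θ₁=0.080, ω₁=0.399, θ₂=-0.099, ω₂=-1.499, θ₃=-0.099, ω₃=-0.254
apply F[6]=+10.000 → step 7: x=-0.004, v=0.719, θ₁=0.088, ω₁=0.363, θ₂=-0.133, ω₂=-1.929, θ₃=-0.104, ω₃=-0.243
apply F[7]=+10.000 → step 8: x=0.013, v=0.979, θ₁=0.094, ω₁=0.321, θ₂=-0.176, ω₂=-2.373, θ₃=-0.109, ω₃=-0.213
apply F[8]=+10.000 → step 9: x=0.035, v=1.244, θ₁=0.100, ω₁=0.253, θ₂=-0.228, ω₂=-2.800, θ₃=-0.113, ω₃=-0.169
apply F[9]=+10.000 → step 10: x=0.063, v=1.514, θ₁=0.104, ω₁=0.144, θ₂=-0.288, ω₂=-3.187, θ₃=-0.116, ω₃=-0.123
apply F[10]=+10.000 → step 11: x=0.096, v=1.789, θ₁=0.106, ω₁=-0.014, θ₂=-0.355, ω₂=-3.523, θ₃=-0.118, ω₃=-0.084
apply F[11]=+10.000 → step 12: x=0.134, v=2.068, θ₁=0.103, ω₁=-0.223, θ₂=-0.428, ω₂=-3.805, θ₃=-0.119, ω₃=-0.059
apply F[12]=+10.000 → step 13: x=0.178, v=2.350, θ₁=0.096, ω₁=-0.481, θ₂=-0.507, ω₂=-4.035, θ₃=-0.120, ω₃=-0.052
apply F[13]=+10.000 → step 14: x=0.228, v=2.635, θ₁=0.084, ω₁=-0.786, θ₂=-0.589, ω₂=-4.217, θ₃=-0.122, ω₃=-0.067
apply F[14]=+10.000 → step 15: x=0.284, v=2.922, θ₁=0.065, ω₁=-1.135, θ₂=-0.675, ω₂=-4.348, θ₃=-0.123, ω₃=-0.106
apply F[15]=+10.000 → step 16: x=0.345, v=3.210, θ₁=0.038, ω₁=-1.527, θ₂=-0.763, ω₂=-4.425, θ₃=-0.126, ω₃=-0.169
apply F[16]=+10.000 → step 17: x=0.412, v=3.500, θ₁=0.003, ω₁=-1.958, θ₂=-0.852, ω₂=-4.437, θ₃=-0.130, ω₃=-0.256
apply F[17]=+10.000 → step 18: x=0.485, v=3.789, θ₁=-0.040, ω₁=-2.424, θ₂=-0.940, ω₂=-4.372, θ₃=-0.136, ω₃=-0.367

Answer: x=0.485, v=3.789, θ₁=-0.040, ω₁=-2.424, θ₂=-0.940, ω₂=-4.372, θ₃=-0.136, ω₃=-0.367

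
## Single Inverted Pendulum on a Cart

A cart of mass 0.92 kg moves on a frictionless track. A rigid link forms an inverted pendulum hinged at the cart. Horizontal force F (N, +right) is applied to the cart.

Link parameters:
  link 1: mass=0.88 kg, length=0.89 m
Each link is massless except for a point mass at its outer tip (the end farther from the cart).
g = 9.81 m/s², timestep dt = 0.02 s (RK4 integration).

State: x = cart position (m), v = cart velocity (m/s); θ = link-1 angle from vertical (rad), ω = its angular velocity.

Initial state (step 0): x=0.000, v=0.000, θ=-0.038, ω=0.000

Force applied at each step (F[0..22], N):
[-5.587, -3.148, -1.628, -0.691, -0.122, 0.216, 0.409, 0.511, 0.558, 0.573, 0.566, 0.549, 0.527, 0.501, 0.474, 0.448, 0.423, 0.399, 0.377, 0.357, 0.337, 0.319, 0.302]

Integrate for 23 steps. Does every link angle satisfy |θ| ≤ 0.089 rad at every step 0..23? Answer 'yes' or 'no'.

Answer: yes

Derivation:
apply F[0]=-5.587 → step 1: x=-0.001, v=-0.114, θ=-0.037, ω=0.120
apply F[1]=-3.148 → step 2: x=-0.004, v=-0.176, θ=-0.034, ω=0.182
apply F[2]=-1.628 → step 3: x=-0.008, v=-0.205, θ=-0.030, ω=0.208
apply F[3]=-0.691 → step 4: x=-0.012, v=-0.215, θ=-0.026, ω=0.212
apply F[4]=-0.122 → step 5: x=-0.016, v=-0.213, θ=-0.022, ω=0.205
apply F[5]=+0.216 → step 6: x=-0.021, v=-0.205, θ=-0.018, ω=0.192
apply F[6]=+0.409 → step 7: x=-0.025, v=-0.193, θ=-0.014, ω=0.175
apply F[7]=+0.511 → step 8: x=-0.028, v=-0.180, θ=-0.011, ω=0.157
apply F[8]=+0.558 → step 9: x=-0.032, v=-0.166, θ=-0.008, ω=0.140
apply F[9]=+0.573 → step 10: x=-0.035, v=-0.152, θ=-0.005, ω=0.123
apply F[10]=+0.566 → step 11: x=-0.038, v=-0.139, θ=-0.003, ω=0.107
apply F[11]=+0.549 → step 12: x=-0.040, v=-0.127, θ=-0.001, ω=0.093
apply F[12]=+0.527 → step 13: x=-0.043, v=-0.116, θ=0.001, ω=0.080
apply F[13]=+0.501 → step 14: x=-0.045, v=-0.105, θ=0.003, ω=0.069
apply F[14]=+0.474 → step 15: x=-0.047, v=-0.095, θ=0.004, ω=0.059
apply F[15]=+0.448 → step 16: x=-0.049, v=-0.087, θ=0.005, ω=0.050
apply F[16]=+0.423 → step 17: x=-0.051, v=-0.078, θ=0.006, ω=0.042
apply F[17]=+0.399 → step 18: x=-0.052, v=-0.071, θ=0.007, ω=0.035
apply F[18]=+0.377 → step 19: x=-0.053, v=-0.064, θ=0.007, ω=0.028
apply F[19]=+0.357 → step 20: x=-0.055, v=-0.058, θ=0.008, ω=0.023
apply F[20]=+0.337 → step 21: x=-0.056, v=-0.052, θ=0.008, ω=0.018
apply F[21]=+0.319 → step 22: x=-0.057, v=-0.046, θ=0.008, ω=0.014
apply F[22]=+0.302 → step 23: x=-0.058, v=-0.041, θ=0.009, ω=0.010
Max |angle| over trajectory = 0.038 rad; bound = 0.089 → within bound.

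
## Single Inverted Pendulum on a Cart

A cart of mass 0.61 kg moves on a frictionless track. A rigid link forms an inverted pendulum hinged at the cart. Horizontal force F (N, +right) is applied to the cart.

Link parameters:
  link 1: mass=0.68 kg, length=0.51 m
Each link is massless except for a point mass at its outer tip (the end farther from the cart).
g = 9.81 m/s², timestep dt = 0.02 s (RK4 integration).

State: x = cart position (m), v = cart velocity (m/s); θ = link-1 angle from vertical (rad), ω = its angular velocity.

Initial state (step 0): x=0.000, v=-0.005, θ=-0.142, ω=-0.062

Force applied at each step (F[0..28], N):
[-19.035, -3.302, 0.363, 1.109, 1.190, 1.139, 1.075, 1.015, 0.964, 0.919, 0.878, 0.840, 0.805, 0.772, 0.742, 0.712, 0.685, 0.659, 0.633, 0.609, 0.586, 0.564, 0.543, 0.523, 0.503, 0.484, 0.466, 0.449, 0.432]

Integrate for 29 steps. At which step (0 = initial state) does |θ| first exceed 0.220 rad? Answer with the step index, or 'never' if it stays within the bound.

apply F[0]=-19.035 → step 1: x=-0.006, v=-0.587, θ=-0.132, ω=1.015
apply F[1]=-3.302 → step 2: x=-0.018, v=-0.669, θ=-0.111, ω=1.128
apply F[2]=+0.363 → step 3: x=-0.032, v=-0.637, θ=-0.090, ω=1.027
apply F[3]=+1.109 → step 4: x=-0.044, v=-0.585, θ=-0.070, ω=0.894
apply F[4]=+1.190 → step 5: x=-0.055, v=-0.533, θ=-0.054, ω=0.769
apply F[5]=+1.139 → step 6: x=-0.065, v=-0.486, θ=-0.040, ω=0.659
apply F[6]=+1.075 → step 7: x=-0.074, v=-0.443, θ=-0.027, ω=0.563
apply F[7]=+1.015 → step 8: x=-0.083, v=-0.405, θ=-0.017, ω=0.480
apply F[8]=+0.964 → step 9: x=-0.091, v=-0.371, θ=-0.008, ω=0.408
apply F[9]=+0.919 → step 10: x=-0.098, v=-0.340, θ=-0.001, ω=0.345
apply F[10]=+0.878 → step 11: x=-0.104, v=-0.312, θ=0.006, ω=0.291
apply F[11]=+0.840 → step 12: x=-0.110, v=-0.286, θ=0.011, ω=0.244
apply F[12]=+0.805 → step 13: x=-0.116, v=-0.263, θ=0.016, ω=0.203
apply F[13]=+0.772 → step 14: x=-0.121, v=-0.241, θ=0.019, ω=0.168
apply F[14]=+0.742 → step 15: x=-0.125, v=-0.222, θ=0.022, ω=0.137
apply F[15]=+0.712 → step 16: x=-0.130, v=-0.203, θ=0.025, ω=0.111
apply F[16]=+0.685 → step 17: x=-0.134, v=-0.187, θ=0.027, ω=0.088
apply F[17]=+0.659 → step 18: x=-0.137, v=-0.171, θ=0.028, ω=0.068
apply F[18]=+0.633 → step 19: x=-0.140, v=-0.157, θ=0.030, ω=0.051
apply F[19]=+0.609 → step 20: x=-0.143, v=-0.143, θ=0.030, ω=0.036
apply F[20]=+0.586 → step 21: x=-0.146, v=-0.131, θ=0.031, ω=0.024
apply F[21]=+0.564 → step 22: x=-0.149, v=-0.119, θ=0.031, ω=0.013
apply F[22]=+0.543 → step 23: x=-0.151, v=-0.108, θ=0.032, ω=0.004
apply F[23]=+0.523 → step 24: x=-0.153, v=-0.098, θ=0.032, ω=-0.004
apply F[24]=+0.503 → step 25: x=-0.155, v=-0.089, θ=0.031, ω=-0.011
apply F[25]=+0.484 → step 26: x=-0.157, v=-0.080, θ=0.031, ω=-0.016
apply F[26]=+0.466 → step 27: x=-0.158, v=-0.071, θ=0.031, ω=-0.021
apply F[27]=+0.449 → step 28: x=-0.159, v=-0.063, θ=0.030, ω=-0.025
apply F[28]=+0.432 → step 29: x=-0.161, v=-0.055, θ=0.030, ω=-0.028
max |θ| = 0.142 ≤ 0.220 over all 30 states.

Answer: never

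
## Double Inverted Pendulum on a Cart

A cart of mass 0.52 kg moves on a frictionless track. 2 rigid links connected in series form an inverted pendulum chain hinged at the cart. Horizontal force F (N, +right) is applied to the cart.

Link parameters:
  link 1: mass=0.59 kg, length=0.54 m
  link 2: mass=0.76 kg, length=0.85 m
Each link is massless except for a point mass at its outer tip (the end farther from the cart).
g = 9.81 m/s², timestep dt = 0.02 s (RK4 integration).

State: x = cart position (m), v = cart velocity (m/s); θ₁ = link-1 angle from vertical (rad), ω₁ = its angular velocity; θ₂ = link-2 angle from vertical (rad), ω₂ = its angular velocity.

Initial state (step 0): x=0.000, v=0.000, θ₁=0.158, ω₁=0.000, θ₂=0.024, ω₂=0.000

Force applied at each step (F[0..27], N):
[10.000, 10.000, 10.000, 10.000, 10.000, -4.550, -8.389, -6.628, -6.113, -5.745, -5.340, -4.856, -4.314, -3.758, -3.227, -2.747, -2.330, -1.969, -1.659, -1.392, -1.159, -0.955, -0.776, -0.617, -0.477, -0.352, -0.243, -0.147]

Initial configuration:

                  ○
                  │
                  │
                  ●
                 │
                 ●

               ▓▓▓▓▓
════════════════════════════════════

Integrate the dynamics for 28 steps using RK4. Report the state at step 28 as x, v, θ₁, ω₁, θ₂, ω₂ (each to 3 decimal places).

Answer: x=0.118, v=-0.309, θ₁=-0.019, ω₁=0.210, θ₂=-0.020, ω₂=0.108

Derivation:
apply F[0]=+10.000 → step 1: x=0.003, v=0.290, θ₁=0.154, ω₁=-0.401, θ₂=0.023, ω₂=-0.083
apply F[1]=+10.000 → step 2: x=0.012, v=0.587, θ₁=0.142, ω₁=-0.822, θ₂=0.021, ω₂=-0.161
apply F[2]=+10.000 → step 3: x=0.026, v=0.896, θ₁=0.121, ω₁=-1.284, θ₂=0.017, ω₂=-0.228
apply F[3]=+10.000 → step 4: x=0.048, v=1.225, θ₁=0.090, ω₁=-1.807, θ₂=0.012, ω₂=-0.278
apply F[4]=+10.000 → step 5: x=0.076, v=1.579, θ₁=0.048, ω₁=-2.409, θ₂=0.006, ω₂=-0.306
apply F[5]=-4.550 → step 6: x=0.105, v=1.395, θ₁=0.004, ω₁=-2.053, θ₂=-0.000, ω₂=-0.314
apply F[6]=-8.389 → step 7: x=0.130, v=1.079, θ₁=-0.032, ω₁=-1.478, θ₂=-0.007, ω₂=-0.309
apply F[7]=-6.628 → step 8: x=0.149, v=0.846, θ₁=-0.057, ω₁=-1.080, θ₂=-0.013, ω₂=-0.291
apply F[8]=-6.113 → step 9: x=0.164, v=0.646, θ₁=-0.076, ω₁=-0.758, θ₂=-0.018, ω₂=-0.263
apply F[9]=-5.745 → step 10: x=0.175, v=0.468, θ₁=-0.088, ω₁=-0.490, θ₂=-0.023, ω₂=-0.229
apply F[10]=-5.340 → step 11: x=0.183, v=0.312, θ₁=-0.096, ω₁=-0.268, θ₂=-0.027, ω₂=-0.192
apply F[11]=-4.856 → step 12: x=0.188, v=0.177, θ₁=-0.099, ω₁=-0.089, θ₂=-0.031, ω₂=-0.154
apply F[12]=-4.314 → step 13: x=0.190, v=0.064, θ₁=-0.099, ω₁=0.050, θ₂=-0.034, ω₂=-0.117
apply F[13]=-3.758 → step 14: x=0.191, v=-0.028, θ₁=-0.097, ω₁=0.154, θ₂=-0.036, ω₂=-0.082
apply F[14]=-3.227 → step 15: x=0.189, v=-0.102, θ₁=-0.094, ω₁=0.228, θ₂=-0.037, ω₂=-0.050
apply F[15]=-2.747 → step 16: x=0.187, v=-0.161, θ₁=-0.089, ω₁=0.277, θ₂=-0.038, ω₂=-0.021
apply F[16]=-2.330 → step 17: x=0.183, v=-0.207, θ₁=-0.083, ω₁=0.308, θ₂=-0.038, ω₂=0.004
apply F[17]=-1.969 → step 18: x=0.179, v=-0.242, θ₁=-0.076, ω₁=0.324, θ₂=-0.037, ω₂=0.026
apply F[18]=-1.659 → step 19: x=0.174, v=-0.268, θ₁=-0.070, ω₁=0.330, θ₂=-0.037, ω₂=0.046
apply F[19]=-1.392 → step 20: x=0.168, v=-0.288, θ₁=-0.063, ω₁=0.328, θ₂=-0.036, ω₂=0.062
apply F[20]=-1.159 → step 21: x=0.162, v=-0.302, θ₁=-0.057, ω₁=0.320, θ₂=-0.034, ω₂=0.075
apply F[21]=-0.955 → step 22: x=0.156, v=-0.312, θ₁=-0.051, ω₁=0.309, θ₂=-0.033, ω₂=0.085
apply F[22]=-0.776 → step 23: x=0.150, v=-0.317, θ₁=-0.045, ω₁=0.295, θ₂=-0.031, ω₂=0.094
apply F[23]=-0.617 → step 24: x=0.143, v=-0.320, θ₁=-0.039, ω₁=0.279, θ₂=-0.029, ω₂=0.100
apply F[24]=-0.477 → step 25: x=0.137, v=-0.320, θ₁=-0.033, ω₁=0.262, θ₂=-0.027, ω₂=0.104
apply F[25]=-0.352 → step 26: x=0.131, v=-0.318, θ₁=-0.028, ω₁=0.245, θ₂=-0.025, ω₂=0.107
apply F[26]=-0.243 → step 27: x=0.124, v=-0.314, θ₁=-0.024, ω₁=0.227, θ₂=-0.023, ω₂=0.108
apply F[27]=-0.147 → step 28: x=0.118, v=-0.309, θ₁=-0.019, ω₁=0.210, θ₂=-0.020, ω₂=0.108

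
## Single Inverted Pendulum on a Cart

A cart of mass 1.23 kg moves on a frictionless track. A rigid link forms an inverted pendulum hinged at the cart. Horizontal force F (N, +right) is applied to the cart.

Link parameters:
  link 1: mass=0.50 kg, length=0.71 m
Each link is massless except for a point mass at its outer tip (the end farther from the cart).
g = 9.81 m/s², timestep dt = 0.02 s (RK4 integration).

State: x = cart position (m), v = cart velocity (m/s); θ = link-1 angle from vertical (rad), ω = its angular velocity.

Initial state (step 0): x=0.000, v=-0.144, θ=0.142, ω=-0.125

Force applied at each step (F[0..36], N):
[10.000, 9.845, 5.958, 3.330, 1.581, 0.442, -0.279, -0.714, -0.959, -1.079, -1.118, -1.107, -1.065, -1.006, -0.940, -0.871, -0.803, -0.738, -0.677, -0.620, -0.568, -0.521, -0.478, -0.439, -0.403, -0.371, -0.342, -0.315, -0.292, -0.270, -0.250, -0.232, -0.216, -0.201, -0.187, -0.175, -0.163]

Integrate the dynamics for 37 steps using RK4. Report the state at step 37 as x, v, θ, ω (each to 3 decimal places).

apply F[0]=+10.000 → step 1: x=-0.001, v=0.006, θ=0.138, ω=-0.296
apply F[1]=+9.845 → step 2: x=0.000, v=0.155, θ=0.130, ω=-0.466
apply F[2]=+5.958 → step 3: x=0.004, v=0.242, θ=0.120, ω=-0.553
apply F[3]=+3.330 → step 4: x=0.009, v=0.287, θ=0.109, ω=-0.585
apply F[4]=+1.581 → step 5: x=0.015, v=0.304, θ=0.097, ω=-0.581
apply F[5]=+0.442 → step 6: x=0.021, v=0.304, θ=0.086, ω=-0.556
apply F[6]=-0.279 → step 7: x=0.027, v=0.294, θ=0.075, ω=-0.519
apply F[7]=-0.714 → step 8: x=0.033, v=0.277, θ=0.065, ω=-0.476
apply F[8]=-0.959 → step 9: x=0.038, v=0.256, θ=0.056, ω=-0.430
apply F[9]=-1.079 → step 10: x=0.043, v=0.235, θ=0.048, ω=-0.386
apply F[10]=-1.118 → step 11: x=0.048, v=0.213, θ=0.040, ω=-0.343
apply F[11]=-1.107 → step 12: x=0.052, v=0.192, θ=0.034, ω=-0.303
apply F[12]=-1.065 → step 13: x=0.056, v=0.172, θ=0.028, ω=-0.267
apply F[13]=-1.006 → step 14: x=0.059, v=0.154, θ=0.023, ω=-0.234
apply F[14]=-0.940 → step 15: x=0.062, v=0.137, θ=0.019, ω=-0.204
apply F[15]=-0.871 → step 16: x=0.064, v=0.122, θ=0.015, ω=-0.178
apply F[16]=-0.803 → step 17: x=0.067, v=0.108, θ=0.012, ω=-0.154
apply F[17]=-0.738 → step 18: x=0.069, v=0.095, θ=0.009, ω=-0.133
apply F[18]=-0.677 → step 19: x=0.070, v=0.083, θ=0.006, ω=-0.115
apply F[19]=-0.620 → step 20: x=0.072, v=0.073, θ=0.004, ω=-0.099
apply F[20]=-0.568 → step 21: x=0.073, v=0.063, θ=0.002, ω=-0.084
apply F[21]=-0.521 → step 22: x=0.075, v=0.054, θ=0.001, ω=-0.072
apply F[22]=-0.478 → step 23: x=0.076, v=0.047, θ=-0.000, ω=-0.061
apply F[23]=-0.439 → step 24: x=0.076, v=0.040, θ=-0.002, ω=-0.051
apply F[24]=-0.403 → step 25: x=0.077, v=0.033, θ=-0.003, ω=-0.043
apply F[25]=-0.371 → step 26: x=0.078, v=0.027, θ=-0.003, ω=-0.035
apply F[26]=-0.342 → step 27: x=0.078, v=0.022, θ=-0.004, ω=-0.029
apply F[27]=-0.315 → step 28: x=0.079, v=0.017, θ=-0.004, ω=-0.023
apply F[28]=-0.292 → step 29: x=0.079, v=0.013, θ=-0.005, ω=-0.019
apply F[29]=-0.270 → step 30: x=0.079, v=0.009, θ=-0.005, ω=-0.014
apply F[30]=-0.250 → step 31: x=0.079, v=0.005, θ=-0.005, ω=-0.011
apply F[31]=-0.232 → step 32: x=0.079, v=0.002, θ=-0.006, ω=-0.008
apply F[32]=-0.216 → step 33: x=0.079, v=-0.001, θ=-0.006, ω=-0.005
apply F[33]=-0.201 → step 34: x=0.079, v=-0.004, θ=-0.006, ω=-0.002
apply F[34]=-0.187 → step 35: x=0.079, v=-0.006, θ=-0.006, ω=-0.000
apply F[35]=-0.175 → step 36: x=0.079, v=-0.009, θ=-0.006, ω=0.001
apply F[36]=-0.163 → step 37: x=0.079, v=-0.011, θ=-0.006, ω=0.003

Answer: x=0.079, v=-0.011, θ=-0.006, ω=0.003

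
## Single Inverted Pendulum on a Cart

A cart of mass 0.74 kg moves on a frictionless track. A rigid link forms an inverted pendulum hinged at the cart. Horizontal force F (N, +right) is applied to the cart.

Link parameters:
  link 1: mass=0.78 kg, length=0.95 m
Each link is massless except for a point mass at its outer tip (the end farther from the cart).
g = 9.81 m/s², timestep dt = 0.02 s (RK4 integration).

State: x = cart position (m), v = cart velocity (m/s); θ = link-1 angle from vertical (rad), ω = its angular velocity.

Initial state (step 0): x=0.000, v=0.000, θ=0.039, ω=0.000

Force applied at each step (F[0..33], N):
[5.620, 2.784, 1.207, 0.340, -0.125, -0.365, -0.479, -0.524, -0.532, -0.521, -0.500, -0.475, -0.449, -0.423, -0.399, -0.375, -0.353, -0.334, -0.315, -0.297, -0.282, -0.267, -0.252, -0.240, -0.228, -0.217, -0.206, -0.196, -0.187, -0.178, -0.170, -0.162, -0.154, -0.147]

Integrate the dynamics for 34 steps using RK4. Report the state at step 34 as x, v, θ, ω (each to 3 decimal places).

apply F[0]=+5.620 → step 1: x=0.001, v=0.144, θ=0.038, ω=-0.143
apply F[1]=+2.784 → step 2: x=0.005, v=0.211, θ=0.034, ω=-0.207
apply F[2]=+1.207 → step 3: x=0.009, v=0.237, θ=0.030, ω=-0.228
apply F[3]=+0.340 → step 4: x=0.014, v=0.241, θ=0.025, ω=-0.226
apply F[4]=-0.125 → step 5: x=0.019, v=0.233, θ=0.021, ω=-0.213
apply F[5]=-0.365 → step 6: x=0.024, v=0.219, θ=0.017, ω=-0.194
apply F[6]=-0.479 → step 7: x=0.028, v=0.203, θ=0.013, ω=-0.174
apply F[7]=-0.524 → step 8: x=0.032, v=0.187, θ=0.010, ω=-0.155
apply F[8]=-0.532 → step 9: x=0.035, v=0.171, θ=0.007, ω=-0.136
apply F[9]=-0.521 → step 10: x=0.038, v=0.155, θ=0.004, ω=-0.119
apply F[10]=-0.500 → step 11: x=0.041, v=0.141, θ=0.002, ω=-0.103
apply F[11]=-0.475 → step 12: x=0.044, v=0.128, θ=0.000, ω=-0.089
apply F[12]=-0.449 → step 13: x=0.047, v=0.116, θ=-0.001, ω=-0.077
apply F[13]=-0.423 → step 14: x=0.049, v=0.105, θ=-0.003, ω=-0.066
apply F[14]=-0.399 → step 15: x=0.051, v=0.095, θ=-0.004, ω=-0.056
apply F[15]=-0.375 → step 16: x=0.053, v=0.086, θ=-0.005, ω=-0.047
apply F[16]=-0.353 → step 17: x=0.054, v=0.078, θ=-0.006, ω=-0.040
apply F[17]=-0.334 → step 18: x=0.056, v=0.070, θ=-0.007, ω=-0.033
apply F[18]=-0.315 → step 19: x=0.057, v=0.063, θ=-0.007, ω=-0.027
apply F[19]=-0.297 → step 20: x=0.058, v=0.056, θ=-0.008, ω=-0.022
apply F[20]=-0.282 → step 21: x=0.059, v=0.050, θ=-0.008, ω=-0.017
apply F[21]=-0.267 → step 22: x=0.060, v=0.045, θ=-0.009, ω=-0.013
apply F[22]=-0.252 → step 23: x=0.061, v=0.040, θ=-0.009, ω=-0.009
apply F[23]=-0.240 → step 24: x=0.062, v=0.035, θ=-0.009, ω=-0.006
apply F[24]=-0.228 → step 25: x=0.063, v=0.031, θ=-0.009, ω=-0.004
apply F[25]=-0.217 → step 26: x=0.063, v=0.027, θ=-0.009, ω=-0.001
apply F[26]=-0.206 → step 27: x=0.064, v=0.023, θ=-0.009, ω=0.001
apply F[27]=-0.196 → step 28: x=0.064, v=0.020, θ=-0.009, ω=0.003
apply F[28]=-0.187 → step 29: x=0.064, v=0.017, θ=-0.009, ω=0.004
apply F[29]=-0.178 → step 30: x=0.065, v=0.014, θ=-0.009, ω=0.005
apply F[30]=-0.170 → step 31: x=0.065, v=0.011, θ=-0.009, ω=0.006
apply F[31]=-0.162 → step 32: x=0.065, v=0.008, θ=-0.009, ω=0.007
apply F[32]=-0.154 → step 33: x=0.065, v=0.006, θ=-0.008, ω=0.008
apply F[33]=-0.147 → step 34: x=0.065, v=0.004, θ=-0.008, ω=0.009

Answer: x=0.065, v=0.004, θ=-0.008, ω=0.009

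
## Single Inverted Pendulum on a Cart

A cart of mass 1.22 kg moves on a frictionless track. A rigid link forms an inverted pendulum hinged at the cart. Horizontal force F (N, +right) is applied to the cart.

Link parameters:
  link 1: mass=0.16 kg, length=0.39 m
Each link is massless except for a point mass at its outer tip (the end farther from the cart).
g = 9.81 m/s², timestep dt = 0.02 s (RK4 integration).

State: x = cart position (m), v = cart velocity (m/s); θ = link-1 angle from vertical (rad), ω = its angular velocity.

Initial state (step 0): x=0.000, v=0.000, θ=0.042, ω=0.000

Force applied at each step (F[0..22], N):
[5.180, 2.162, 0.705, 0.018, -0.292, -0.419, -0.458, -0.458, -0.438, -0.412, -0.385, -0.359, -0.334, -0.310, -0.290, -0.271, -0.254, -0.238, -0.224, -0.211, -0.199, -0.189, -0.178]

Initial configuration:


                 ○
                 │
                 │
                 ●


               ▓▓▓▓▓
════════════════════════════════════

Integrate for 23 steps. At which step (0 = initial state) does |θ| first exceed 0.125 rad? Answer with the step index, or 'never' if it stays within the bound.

apply F[0]=+5.180 → step 1: x=0.001, v=0.084, θ=0.040, ω=-0.194
apply F[1]=+2.162 → step 2: x=0.003, v=0.118, θ=0.035, ω=-0.263
apply F[2]=+0.705 → step 3: x=0.005, v=0.129, θ=0.030, ω=-0.274
apply F[3]=+0.018 → step 4: x=0.008, v=0.129, θ=0.025, ω=-0.259
apply F[4]=-0.292 → step 5: x=0.010, v=0.123, θ=0.020, ω=-0.234
apply F[5]=-0.419 → step 6: x=0.013, v=0.116, θ=0.015, ω=-0.207
apply F[6]=-0.458 → step 7: x=0.015, v=0.108, θ=0.012, ω=-0.180
apply F[7]=-0.458 → step 8: x=0.017, v=0.100, θ=0.008, ω=-0.155
apply F[8]=-0.438 → step 9: x=0.019, v=0.093, θ=0.005, ω=-0.133
apply F[9]=-0.412 → step 10: x=0.021, v=0.086, θ=0.003, ω=-0.113
apply F[10]=-0.385 → step 11: x=0.023, v=0.080, θ=0.001, ω=-0.096
apply F[11]=-0.359 → step 12: x=0.024, v=0.074, θ=-0.001, ω=-0.081
apply F[12]=-0.334 → step 13: x=0.025, v=0.068, θ=-0.002, ω=-0.068
apply F[13]=-0.310 → step 14: x=0.027, v=0.063, θ=-0.004, ω=-0.056
apply F[14]=-0.290 → step 15: x=0.028, v=0.059, θ=-0.005, ω=-0.047
apply F[15]=-0.271 → step 16: x=0.029, v=0.054, θ=-0.006, ω=-0.038
apply F[16]=-0.254 → step 17: x=0.030, v=0.050, θ=-0.006, ω=-0.031
apply F[17]=-0.238 → step 18: x=0.031, v=0.047, θ=-0.007, ω=-0.024
apply F[18]=-0.224 → step 19: x=0.032, v=0.043, θ=-0.007, ω=-0.019
apply F[19]=-0.211 → step 20: x=0.033, v=0.040, θ=-0.008, ω=-0.014
apply F[20]=-0.199 → step 21: x=0.034, v=0.037, θ=-0.008, ω=-0.010
apply F[21]=-0.189 → step 22: x=0.034, v=0.034, θ=-0.008, ω=-0.007
apply F[22]=-0.178 → step 23: x=0.035, v=0.031, θ=-0.008, ω=-0.004
max |θ| = 0.042 ≤ 0.125 over all 24 states.

Answer: never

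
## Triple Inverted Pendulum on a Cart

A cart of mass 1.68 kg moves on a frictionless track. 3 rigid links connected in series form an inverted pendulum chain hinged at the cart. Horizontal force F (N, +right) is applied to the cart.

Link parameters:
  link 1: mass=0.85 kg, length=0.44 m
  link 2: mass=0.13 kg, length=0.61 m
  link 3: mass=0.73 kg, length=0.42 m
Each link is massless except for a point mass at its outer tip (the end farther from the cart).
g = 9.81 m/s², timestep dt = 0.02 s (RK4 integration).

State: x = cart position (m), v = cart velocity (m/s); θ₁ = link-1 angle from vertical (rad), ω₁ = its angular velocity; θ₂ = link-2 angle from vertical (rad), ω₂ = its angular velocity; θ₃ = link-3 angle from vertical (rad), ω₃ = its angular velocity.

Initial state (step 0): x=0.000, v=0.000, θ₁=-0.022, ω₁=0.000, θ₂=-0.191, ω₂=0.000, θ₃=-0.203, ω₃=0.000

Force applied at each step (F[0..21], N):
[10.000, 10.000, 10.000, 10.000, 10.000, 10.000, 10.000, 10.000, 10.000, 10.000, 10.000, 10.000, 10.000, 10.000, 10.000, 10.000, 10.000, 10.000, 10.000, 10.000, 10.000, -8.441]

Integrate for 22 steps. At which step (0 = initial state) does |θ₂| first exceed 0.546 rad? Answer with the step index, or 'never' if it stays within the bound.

Answer: never

Derivation:
apply F[0]=+10.000 → step 1: x=0.001, v=0.123, θ₁=-0.024, ω₁=-0.219, θ₂=-0.192, ω₂=-0.084, θ₃=-0.203, ω₃=-0.034
apply F[1]=+10.000 → step 2: x=0.005, v=0.248, θ₁=-0.031, ω₁=-0.444, θ₂=-0.194, ω₂=-0.167, θ₃=-0.204, ω₃=-0.066
apply F[2]=+10.000 → step 3: x=0.011, v=0.373, θ₁=-0.042, ω₁=-0.679, θ₂=-0.199, ω₂=-0.249, θ₃=-0.206, ω₃=-0.091
apply F[3]=+10.000 → step 4: x=0.020, v=0.501, θ₁=-0.058, ω₁=-0.930, θ₂=-0.204, ω₂=-0.329, θ₃=-0.208, ω₃=-0.107
apply F[4]=+10.000 → step 5: x=0.031, v=0.632, θ₁=-0.079, ω₁=-1.203, θ₂=-0.212, ω₂=-0.406, θ₃=-0.210, ω₃=-0.110
apply F[5]=+10.000 → step 6: x=0.045, v=0.767, θ₁=-0.106, ω₁=-1.503, θ₂=-0.221, ω₂=-0.480, θ₃=-0.212, ω₃=-0.098
apply F[6]=+10.000 → step 7: x=0.062, v=0.904, θ₁=-0.140, ω₁=-1.833, θ₂=-0.231, ω₂=-0.547, θ₃=-0.214, ω₃=-0.069
apply F[7]=+10.000 → step 8: x=0.081, v=1.045, θ₁=-0.180, ω₁=-2.196, θ₂=-0.242, ω₂=-0.607, θ₃=-0.215, ω₃=-0.025
apply F[8]=+10.000 → step 9: x=0.104, v=1.186, θ₁=-0.228, ω₁=-2.589, θ₂=-0.255, ω₂=-0.657, θ₃=-0.215, ω₃=0.032
apply F[9]=+10.000 → step 10: x=0.129, v=1.326, θ₁=-0.284, ω₁=-3.008, θ₂=-0.269, ω₂=-0.693, θ₃=-0.214, ω₃=0.090
apply F[10]=+10.000 → step 11: x=0.157, v=1.461, θ₁=-0.348, ω₁=-3.441, θ₂=-0.283, ω₂=-0.713, θ₃=-0.211, ω₃=0.135
apply F[11]=+10.000 → step 12: x=0.187, v=1.585, θ₁=-0.421, ω₁=-3.872, θ₂=-0.297, ω₂=-0.717, θ₃=-0.208, ω₃=0.147
apply F[12]=+10.000 → step 13: x=0.220, v=1.694, θ₁=-0.503, ω₁=-4.283, θ₂=-0.311, ω₂=-0.707, θ₃=-0.206, ω₃=0.111
apply F[13]=+10.000 → step 14: x=0.255, v=1.785, θ₁=-0.592, ω₁=-4.662, θ₂=-0.325, ω₂=-0.693, θ₃=-0.204, ω₃=0.015
apply F[14]=+10.000 → step 15: x=0.291, v=1.854, θ₁=-0.689, ω₁=-5.001, θ₂=-0.339, ω₂=-0.685, θ₃=-0.206, ω₃=-0.139
apply F[15]=+10.000 → step 16: x=0.329, v=1.902, θ₁=-0.792, ω₁=-5.299, θ₂=-0.353, ω₂=-0.699, θ₃=-0.210, ω₃=-0.343
apply F[16]=+10.000 → step 17: x=0.367, v=1.929, θ₁=-0.901, ω₁=-5.561, θ₂=-0.367, ω₂=-0.747, θ₃=-0.220, ω₃=-0.582
apply F[17]=+10.000 → step 18: x=0.406, v=1.936, θ₁=-1.014, ω₁=-5.795, θ₂=-0.383, ω₂=-0.841, θ₃=-0.234, ω₃=-0.841
apply F[18]=+10.000 → step 19: x=0.445, v=1.925, θ₁=-1.133, ω₁=-6.009, θ₂=-0.401, ω₂=-0.987, θ₃=-0.253, ω₃=-1.108
apply F[19]=+10.000 → step 20: x=0.483, v=1.896, θ₁=-1.255, ω₁=-6.212, θ₂=-0.423, ω₂=-1.192, θ₃=-0.278, ω₃=-1.375
apply F[20]=+10.000 → step 21: x=0.520, v=1.852, θ₁=-1.381, ω₁=-6.410, θ₂=-0.449, ω₂=-1.459, θ₃=-0.308, ω₃=-1.638
apply F[21]=-8.441 → step 22: x=0.555, v=1.653, θ₁=-1.512, ω₁=-6.654, θ₂=-0.480, ω₂=-1.626, θ₃=-0.343, ω₃=-1.801
max |θ₂| = 0.480 ≤ 0.546 over all 23 states.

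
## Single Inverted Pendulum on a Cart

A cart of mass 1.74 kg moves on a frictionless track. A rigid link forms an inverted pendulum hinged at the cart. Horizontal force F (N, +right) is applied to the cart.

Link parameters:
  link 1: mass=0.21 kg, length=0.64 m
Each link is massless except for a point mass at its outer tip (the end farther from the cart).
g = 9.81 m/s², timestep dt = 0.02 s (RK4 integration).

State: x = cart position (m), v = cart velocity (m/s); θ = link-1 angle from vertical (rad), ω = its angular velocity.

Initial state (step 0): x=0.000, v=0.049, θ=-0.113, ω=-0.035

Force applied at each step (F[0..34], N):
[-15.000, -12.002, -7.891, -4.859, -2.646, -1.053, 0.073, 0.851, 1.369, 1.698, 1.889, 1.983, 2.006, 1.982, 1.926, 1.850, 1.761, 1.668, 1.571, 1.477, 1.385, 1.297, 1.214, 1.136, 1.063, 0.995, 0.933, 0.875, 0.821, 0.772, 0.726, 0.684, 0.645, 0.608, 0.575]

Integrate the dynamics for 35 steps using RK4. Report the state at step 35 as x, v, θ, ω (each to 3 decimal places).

Answer: x=-0.151, v=-0.030, θ=0.024, ω=-0.026

Derivation:
apply F[0]=-15.000 → step 1: x=-0.001, v=-0.121, θ=-0.111, ω=0.194
apply F[1]=-12.002 → step 2: x=-0.004, v=-0.256, θ=-0.106, ω=0.370
apply F[2]=-7.891 → step 3: x=-0.010, v=-0.344, θ=-0.097, ω=0.476
apply F[3]=-4.859 → step 4: x=-0.018, v=-0.398, θ=-0.087, ω=0.532
apply F[4]=-2.646 → step 5: x=-0.026, v=-0.426, θ=-0.076, ω=0.551
apply F[5]=-1.053 → step 6: x=-0.035, v=-0.437, θ=-0.065, ω=0.546
apply F[6]=+0.073 → step 7: x=-0.043, v=-0.434, θ=-0.055, ω=0.524
apply F[7]=+0.851 → step 8: x=-0.052, v=-0.423, θ=-0.045, ω=0.491
apply F[8]=+1.369 → step 9: x=-0.060, v=-0.407, θ=-0.035, ω=0.453
apply F[9]=+1.698 → step 10: x=-0.068, v=-0.387, θ=-0.027, ω=0.412
apply F[10]=+1.889 → step 11: x=-0.076, v=-0.364, θ=-0.019, ω=0.370
apply F[11]=+1.983 → step 12: x=-0.083, v=-0.341, θ=-0.012, ω=0.330
apply F[12]=+2.006 → step 13: x=-0.089, v=-0.318, θ=-0.006, ω=0.291
apply F[13]=+1.982 → step 14: x=-0.096, v=-0.295, θ=-0.000, ω=0.254
apply F[14]=+1.926 → step 15: x=-0.101, v=-0.273, θ=0.005, ω=0.220
apply F[15]=+1.850 → step 16: x=-0.106, v=-0.252, θ=0.009, ω=0.189
apply F[16]=+1.761 → step 17: x=-0.111, v=-0.232, θ=0.012, ω=0.162
apply F[17]=+1.668 → step 18: x=-0.116, v=-0.213, θ=0.015, ω=0.136
apply F[18]=+1.571 → step 19: x=-0.120, v=-0.195, θ=0.018, ω=0.114
apply F[19]=+1.477 → step 20: x=-0.124, v=-0.179, θ=0.020, ω=0.094
apply F[20]=+1.385 → step 21: x=-0.127, v=-0.163, θ=0.022, ω=0.076
apply F[21]=+1.297 → step 22: x=-0.130, v=-0.149, θ=0.023, ω=0.060
apply F[22]=+1.214 → step 23: x=-0.133, v=-0.136, θ=0.024, ω=0.047
apply F[23]=+1.136 → step 24: x=-0.136, v=-0.123, θ=0.025, ω=0.035
apply F[24]=+1.063 → step 25: x=-0.138, v=-0.111, θ=0.025, ω=0.024
apply F[25]=+0.995 → step 26: x=-0.140, v=-0.101, θ=0.026, ω=0.015
apply F[26]=+0.933 → step 27: x=-0.142, v=-0.091, θ=0.026, ω=0.007
apply F[27]=+0.875 → step 28: x=-0.144, v=-0.081, θ=0.026, ω=0.000
apply F[28]=+0.821 → step 29: x=-0.145, v=-0.072, θ=0.026, ω=-0.005
apply F[29]=+0.772 → step 30: x=-0.147, v=-0.064, θ=0.026, ω=-0.010
apply F[30]=+0.726 → step 31: x=-0.148, v=-0.056, θ=0.026, ω=-0.015
apply F[31]=+0.684 → step 32: x=-0.149, v=-0.049, θ=0.025, ω=-0.018
apply F[32]=+0.645 → step 33: x=-0.150, v=-0.042, θ=0.025, ω=-0.021
apply F[33]=+0.608 → step 34: x=-0.151, v=-0.036, θ=0.024, ω=-0.024
apply F[34]=+0.575 → step 35: x=-0.151, v=-0.030, θ=0.024, ω=-0.026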